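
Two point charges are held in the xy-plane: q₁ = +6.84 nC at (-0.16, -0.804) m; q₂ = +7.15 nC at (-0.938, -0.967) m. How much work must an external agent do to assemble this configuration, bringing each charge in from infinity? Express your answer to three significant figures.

5.53×10⁻⁷ J

The assembly work is the sum of pairwise potential energies, U = Σ_{i<j} kqᵢqⱼ/rᵢⱼ.
Pair separations: r₁₂ = 0.795 m.
U = (5.53×10⁻⁷) = 5.53×10⁻⁷ J.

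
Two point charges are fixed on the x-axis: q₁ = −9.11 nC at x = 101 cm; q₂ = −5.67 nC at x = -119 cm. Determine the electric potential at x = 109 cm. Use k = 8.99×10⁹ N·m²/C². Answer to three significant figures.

-1050 V

The total potential is the scalar sum of each charge's contribution, V = Σ kqᵢ/rᵢ.
Distances from the field point to each charge: r₁ = 0.0800 m, r₂ = 2.28 m.
V = k[(-9.11×10⁻⁹)/(0.0800) + (-5.67×10⁻⁹)/(2.28)] = -1050 V.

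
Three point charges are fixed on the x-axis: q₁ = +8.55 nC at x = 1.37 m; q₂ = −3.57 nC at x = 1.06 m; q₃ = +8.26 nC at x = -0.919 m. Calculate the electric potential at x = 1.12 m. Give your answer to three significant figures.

-191 V

Electric potential is a scalar, so the contributions from each charge add algebraically: V = Σ kqᵢ/rᵢ.
Distances from the field point to each charge: r₁ = 0.250 m, r₂ = 0.0600 m, r₃ = 2.04 m.
V = k[(8.55×10⁻⁹)/(0.250) + (-3.57×10⁻⁹)/(0.0600) + (8.26×10⁻⁹)/(2.04)] = -191 V.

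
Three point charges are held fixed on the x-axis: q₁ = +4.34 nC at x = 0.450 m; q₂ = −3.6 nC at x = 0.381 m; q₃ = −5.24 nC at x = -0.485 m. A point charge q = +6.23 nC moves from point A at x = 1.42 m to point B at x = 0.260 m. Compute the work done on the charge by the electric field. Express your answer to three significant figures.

The work done by the electric force is W_field = −ΔU = −q(V_B − V_A) = q(V_A − V_B).
At A: distances to the source charges are 0.970 m, 1.04 m, 1.90 m; V_A = Σ kqᵢ/rᵢ = -15.7 V.
At B: distances to the source charges are 0.190 m, 0.121 m, 0.745 m; V_B = Σ kqᵢ/rᵢ = -125 V.
ΔV = V_B − V_A = -110 V.
W_field = −qΔV = −(6.23×10⁻⁹ C)(-110 V) = 6.83×10⁻⁷ J.

6.83×10⁻⁷ J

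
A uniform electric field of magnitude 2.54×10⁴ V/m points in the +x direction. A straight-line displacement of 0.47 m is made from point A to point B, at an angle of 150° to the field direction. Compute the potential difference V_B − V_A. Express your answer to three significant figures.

1.03×10⁴ V

Only the component of displacement along E changes the potential: ΔV = −E·d·cosθ.
ΔV = −(2.54×10⁴ V/m)(0.470 m)cos150° = 1.03×10⁴ V.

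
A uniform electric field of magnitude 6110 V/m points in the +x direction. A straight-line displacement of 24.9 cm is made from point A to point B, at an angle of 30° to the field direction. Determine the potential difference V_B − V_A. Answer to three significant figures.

-1320 V

Only the component of displacement along E changes the potential: ΔV = −E·d·cosθ.
ΔV = −(6110 V/m)(0.249 m)cos30° = -1320 V.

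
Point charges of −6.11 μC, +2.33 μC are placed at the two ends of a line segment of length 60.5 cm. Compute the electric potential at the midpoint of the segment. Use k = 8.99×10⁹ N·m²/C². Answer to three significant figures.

Electric potential is a scalar, so the contributions from each charge add algebraically: V = Σ kqᵢ/rᵢ.
Each charge is 0.302 m from the midpoint.
V = k[(-6.11×10⁻⁶)/(0.302) + (2.33×10⁻⁶)/(0.302)] = -1.12×10⁵ V.

-1.12×10⁵ V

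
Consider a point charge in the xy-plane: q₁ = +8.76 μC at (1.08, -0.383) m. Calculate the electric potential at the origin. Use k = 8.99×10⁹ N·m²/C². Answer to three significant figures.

The total potential is the scalar sum of each charge's contribution, V = Σ kqᵢ/rᵢ.
Distances from the field point to each charge: r₁ = 1.15 m.
V = k[(8.76×10⁻⁶)/(1.15)] = 6.87×10⁴ V.

6.87×10⁴ V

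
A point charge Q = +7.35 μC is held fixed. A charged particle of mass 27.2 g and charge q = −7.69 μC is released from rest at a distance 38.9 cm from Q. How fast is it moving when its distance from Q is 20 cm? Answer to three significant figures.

9.53 m/s

Only the electrostatic force acts, so mechanical energy is conserved: ½mv² = U₁ − U₂ = kQq(1/r₁ − 1/r₂).
U₁ − U₂ = (8.99×10⁹ N·m²/C²)(7.35×10⁻⁶ C)(-7.69×10⁻⁶ C)(1/0.389 − 1/0.200) = 1.23 J.
v = √(2·1.23/0.0272) = 9.53 m/s.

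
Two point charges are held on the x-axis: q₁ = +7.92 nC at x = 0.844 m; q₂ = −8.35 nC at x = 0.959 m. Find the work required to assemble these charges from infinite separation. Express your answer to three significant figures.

-5.17×10⁻⁶ J

The assembly work is the sum of pairwise potential energies, U = Σ_{i<j} kqᵢqⱼ/rᵢⱼ.
Pair separations: r₁₂ = 0.115 m.
U = (-5.17×10⁻⁶) = -5.17×10⁻⁶ J.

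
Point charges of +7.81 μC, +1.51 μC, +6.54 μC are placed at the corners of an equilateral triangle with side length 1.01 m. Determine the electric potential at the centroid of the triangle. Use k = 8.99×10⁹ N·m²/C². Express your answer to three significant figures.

2.45×10⁵ V

Electric potential is a scalar, so the contributions from each charge add algebraically: V = Σ kqᵢ/rᵢ.
The distance from each vertex to the centroid is a/√3 = 0.583 m.
V = k[(7.81×10⁻⁶)/(0.583) + (1.51×10⁻⁶)/(0.583) + (6.54×10⁻⁶)/(0.583)] = 2.45×10⁵ V.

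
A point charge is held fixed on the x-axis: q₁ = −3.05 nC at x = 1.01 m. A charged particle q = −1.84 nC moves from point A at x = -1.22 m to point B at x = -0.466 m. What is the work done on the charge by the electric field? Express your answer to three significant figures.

-1.16×10⁻⁸ J

The work done by the electric force is W_field = −ΔU = −q(V_B − V_A) = q(V_A − V_B).
At A: distance to the source charge is 2.23 m; V_A = kq₁/r = -12.3 V.
At B: distance to the source charge is 1.48 m; V_B = kq₁/r = -18.6 V.
ΔV = V_B − V_A = -6.28 V.
W_field = −qΔV = −(-1.84×10⁻⁹ C)(-6.28 V) = -1.16×10⁻⁸ J.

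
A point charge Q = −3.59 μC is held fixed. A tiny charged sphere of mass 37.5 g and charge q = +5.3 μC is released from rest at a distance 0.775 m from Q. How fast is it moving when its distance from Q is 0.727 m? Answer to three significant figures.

0.882 m/s

Only the electrostatic force acts, so mechanical energy is conserved: ½mv² = U₁ − U₂ = kQq(1/r₁ − 1/r₂).
U₁ − U₂ = (8.99×10⁹ N·m²/C²)(-3.59×10⁻⁶ C)(5.30×10⁻⁶ C)(1/0.775 − 1/0.727) = 0.0146 J.
v = √(2·0.0146/0.0375) = 0.882 m/s.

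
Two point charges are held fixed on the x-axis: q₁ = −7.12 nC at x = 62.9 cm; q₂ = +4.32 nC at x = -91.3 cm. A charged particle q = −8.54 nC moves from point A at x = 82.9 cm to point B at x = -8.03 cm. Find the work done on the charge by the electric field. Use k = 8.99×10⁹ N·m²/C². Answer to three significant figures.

2.17×10⁻⁶ J

The work done by the electric force is W_field = −ΔU = −q(V_B − V_A) = q(V_A − V_B).
At A: distances to the source charges are 0.200 m, 1.74 m; V_A = Σ kqᵢ/rᵢ = -298 V.
At B: distances to the source charges are 0.709 m, 0.833 m; V_B = Σ kqᵢ/rᵢ = -43.6 V.
ΔV = V_B − V_A = 254 V.
W_field = −qΔV = −(-8.54×10⁻⁹ C)(254 V) = 2.17×10⁻⁶ J.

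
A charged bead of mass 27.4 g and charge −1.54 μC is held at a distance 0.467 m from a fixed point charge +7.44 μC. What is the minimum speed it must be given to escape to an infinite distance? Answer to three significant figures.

To just escape, total mechanical energy must reach zero at infinity: ½mv²_min + U = 0, so ½mv²_min = −U = |kQq|/r.
|U| = |kQq|/r = (8.99×10⁹ N·m²/C²)(7.44×10⁻⁶)(1.54×10⁻⁶)/(0.467) = 0.221 J.
v_min = √(2|U|/m) = √(2·0.221/0.0274) = 4.01 m/s.

4.01 m/s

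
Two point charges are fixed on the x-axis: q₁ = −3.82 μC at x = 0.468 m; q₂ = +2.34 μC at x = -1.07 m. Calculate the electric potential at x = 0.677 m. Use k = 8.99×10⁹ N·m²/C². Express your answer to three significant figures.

The total potential is the scalar sum of each charge's contribution, V = Σ kqᵢ/rᵢ.
Distances from the field point to each charge: r₁ = 0.209 m, r₂ = 1.75 m.
V = k[(-3.82×10⁻⁶)/(0.209) + (2.34×10⁻⁶)/(1.75)] = -1.52×10⁵ V.

-1.52×10⁵ V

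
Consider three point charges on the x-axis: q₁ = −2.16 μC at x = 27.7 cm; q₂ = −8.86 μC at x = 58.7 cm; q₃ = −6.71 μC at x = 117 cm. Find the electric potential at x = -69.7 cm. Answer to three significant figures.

-1.14×10⁵ V

The total potential is the scalar sum of each charge's contribution, V = Σ kqᵢ/rᵢ.
Distances from the field point to each charge: r₁ = 0.974 m, r₂ = 1.28 m, r₃ = 1.87 m.
V = k[(-2.16×10⁻⁶)/(0.974) + (-8.86×10⁻⁶)/(1.28) + (-6.71×10⁻⁶)/(1.87)] = -1.14×10⁵ V.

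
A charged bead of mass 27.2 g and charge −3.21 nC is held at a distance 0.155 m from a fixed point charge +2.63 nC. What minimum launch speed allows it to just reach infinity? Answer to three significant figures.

6.00×10⁻³ m/s

To just escape, total mechanical energy must reach zero at infinity: ½mv²_min + U = 0, so ½mv²_min = −U = |kQq|/r.
|U| = |kQq|/r = (8.99×10⁹ N·m²/C²)(2.63×10⁻⁹)(3.21×10⁻⁹)/(0.155) = 4.90×10⁻⁷ J.
v_min = √(2|U|/m) = √(2·4.90×10⁻⁷/0.0272) = 6.00×10⁻³ m/s.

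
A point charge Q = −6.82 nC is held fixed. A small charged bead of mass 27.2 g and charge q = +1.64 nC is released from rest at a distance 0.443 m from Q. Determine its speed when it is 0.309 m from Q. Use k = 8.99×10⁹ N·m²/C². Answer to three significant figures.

Only the electrostatic force acts, so mechanical energy is conserved: ½mv² = U₁ − U₂ = kQq(1/r₁ − 1/r₂).
U₁ − U₂ = (8.99×10⁹ N·m²/C²)(-6.82×10⁻⁹ C)(1.64×10⁻⁹ C)(1/0.443 − 1/0.309) = 9.84×10⁻⁸ J.
v = √(2·9.84×10⁻⁸/0.0272) = 2.69×10⁻³ m/s.

2.69×10⁻³ m/s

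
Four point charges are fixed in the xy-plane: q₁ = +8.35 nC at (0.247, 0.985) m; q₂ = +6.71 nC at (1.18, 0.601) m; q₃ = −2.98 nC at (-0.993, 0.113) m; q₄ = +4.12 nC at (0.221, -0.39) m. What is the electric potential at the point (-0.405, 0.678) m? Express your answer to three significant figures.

139 V

Electric potential is a scalar, so the contributions from each charge add algebraically: V = Σ kqᵢ/rᵢ.
Distances from the field point to each charge: r₁ = 0.721 m, r₂ = 1.59 m, r₃ = 0.815 m, r₄ = 1.24 m.
V = k[(8.35×10⁻⁹)/(0.721) + (6.71×10⁻⁹)/(1.59) + (-2.98×10⁻⁹)/(0.815) + (4.12×10⁻⁹)/(1.24)] = 139 V.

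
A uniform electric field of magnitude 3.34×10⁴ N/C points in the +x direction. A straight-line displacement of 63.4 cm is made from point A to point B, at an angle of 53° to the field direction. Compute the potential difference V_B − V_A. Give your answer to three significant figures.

-1.27×10⁴ V

Only the component of displacement along E changes the potential: ΔV = −E·d·cosθ.
ΔV = −(3.34×10⁴ V/m)(0.634 m)cos53° = -1.27×10⁴ V.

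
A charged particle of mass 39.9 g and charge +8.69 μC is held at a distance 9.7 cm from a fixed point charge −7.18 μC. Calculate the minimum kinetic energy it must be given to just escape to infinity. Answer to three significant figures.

To just escape, total mechanical energy must reach zero at infinity: ½mv²_min + U = 0, so ½mv²_min = −U = |kQq|/r.
|U| = |kQq|/r = (8.99×10⁹ N·m²/C²)(7.18×10⁻⁶)(8.69×10⁻⁶)/(0.0970) = 5.78 J.

5.78 J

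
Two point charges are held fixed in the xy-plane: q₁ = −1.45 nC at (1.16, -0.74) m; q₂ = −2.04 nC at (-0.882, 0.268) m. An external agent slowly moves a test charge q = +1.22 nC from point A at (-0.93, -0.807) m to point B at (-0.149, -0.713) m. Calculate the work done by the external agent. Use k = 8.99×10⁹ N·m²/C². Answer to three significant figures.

For quasistatic motion the external work equals the change in potential energy: W_ext = qΔV = q(V_B − V_A).
At A: distances to the source charges are 2.09 m, 1.08 m; V_A = Σ kqᵢ/rᵢ = -23.3 V.
At B: distances to the source charges are 1.31 m, 1.22 m; V_B = Σ kqᵢ/rᵢ = -24.9 V.
ΔV = V_B − V_A = -1.66 V.
W_ext = qΔV = (1.22×10⁻⁹ C)(-1.66 V) = -2.02×10⁻⁹ J.

-2.02×10⁻⁹ J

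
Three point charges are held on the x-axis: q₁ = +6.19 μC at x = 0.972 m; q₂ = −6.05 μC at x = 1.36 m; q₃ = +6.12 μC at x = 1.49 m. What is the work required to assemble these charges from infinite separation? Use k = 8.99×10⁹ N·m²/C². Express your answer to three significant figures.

-2.77 J

The assembly work is the sum of pairwise potential energies, U = Σ_{i<j} kqᵢqⱼ/rᵢⱼ.
Pair separations: r₁₂ = 0.388 m, r₁₃ = 0.518 m, r₂₃ = 0.130 m.
U = (-0.868) + (0.657) + (-2.56) = -2.77 J.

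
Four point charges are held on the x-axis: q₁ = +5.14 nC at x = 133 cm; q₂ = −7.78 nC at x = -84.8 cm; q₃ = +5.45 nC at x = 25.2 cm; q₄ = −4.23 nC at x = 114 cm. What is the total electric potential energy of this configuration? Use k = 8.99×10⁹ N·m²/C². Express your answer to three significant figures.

-1.39×10⁻⁶ J

The assembly work is the sum of pairwise potential energies, U = Σ_{i<j} kqᵢqⱼ/rᵢⱼ.
Pair separations: r₁₂ = 2.18 m, r₁₃ = 1.08 m, r₁₄ = 0.190 m, r₂₃ = 1.10 m, r₂₄ = 1.99 m, r₃₄ = 0.888 m.
Summing all 6 pair terms gives U = -1.39×10⁻⁶ J.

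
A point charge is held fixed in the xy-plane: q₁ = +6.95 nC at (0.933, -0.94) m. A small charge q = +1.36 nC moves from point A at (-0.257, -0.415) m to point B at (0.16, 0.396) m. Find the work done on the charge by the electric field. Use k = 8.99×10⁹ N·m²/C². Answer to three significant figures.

1.03×10⁻⁸ J

The work done by the electric force is W_field = −ΔU = −q(V_B − V_A) = q(V_A − V_B).
At A: distance to the source charge is 1.30 m; V_A = kq₁/r = 48.0 V.
At B: distance to the source charge is 1.54 m; V_B = kq₁/r = 40.5 V.
ΔV = V_B − V_A = -7.56 V.
W_field = −qΔV = −(1.36×10⁻⁹ C)(-7.56 V) = 1.03×10⁻⁸ J.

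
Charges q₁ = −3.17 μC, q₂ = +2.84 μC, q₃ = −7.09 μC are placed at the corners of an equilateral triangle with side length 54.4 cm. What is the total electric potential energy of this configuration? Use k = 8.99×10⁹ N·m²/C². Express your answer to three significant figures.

-0.110 J

The assembly work is the sum of pairwise potential energies, U = Σ_{i<j} kqᵢqⱼ/rᵢⱼ.
All three pair separations equal the side length, 0.544 m.
U = (-0.149) + (0.371) + (-0.333) = -0.110 J.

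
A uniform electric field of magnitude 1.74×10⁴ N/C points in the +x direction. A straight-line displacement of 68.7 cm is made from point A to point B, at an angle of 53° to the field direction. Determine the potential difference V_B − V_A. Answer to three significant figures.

Only the component of displacement along E changes the potential: ΔV = −E·d·cosθ.
ΔV = −(1.74×10⁴ V/m)(0.687 m)cos53° = -7190 V.

-7190 V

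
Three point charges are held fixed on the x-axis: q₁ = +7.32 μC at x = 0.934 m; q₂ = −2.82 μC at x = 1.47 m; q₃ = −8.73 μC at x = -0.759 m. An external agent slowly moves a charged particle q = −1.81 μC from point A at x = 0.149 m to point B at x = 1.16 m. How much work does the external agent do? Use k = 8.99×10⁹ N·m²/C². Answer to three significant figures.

For quasistatic motion the external work equals the change in potential energy: W_ext = qΔV = q(V_B − V_A).
At A: distances to the source charges are 0.785 m, 1.32 m, 0.908 m; V_A = Σ kqᵢ/rᵢ = -2.18×10⁴ V.
At B: distances to the source charges are 0.226 m, 0.310 m, 1.92 m; V_B = Σ kqᵢ/rᵢ = 1.69×10⁵ V.
ΔV = V_B − V_A = 1.90×10⁵ V.
W_ext = qΔV = (-1.81×10⁻⁶ C)(1.90×10⁵ V) = -0.344 J.

-0.344 J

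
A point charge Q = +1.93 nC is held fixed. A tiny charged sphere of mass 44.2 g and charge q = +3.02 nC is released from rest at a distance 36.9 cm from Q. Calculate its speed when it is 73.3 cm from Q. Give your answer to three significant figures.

Only the electrostatic force acts, so mechanical energy is conserved: ½mv² = U₁ − U₂ = kQq(1/r₁ − 1/r₂).
U₁ − U₂ = (8.99×10⁹ N·m²/C²)(1.93×10⁻⁹ C)(3.02×10⁻⁹ C)(1/0.369 − 1/0.733) = 7.05×10⁻⁸ J.
v = √(2·7.05×10⁻⁸/0.0442) = 1.79×10⁻³ m/s.

1.79×10⁻³ m/s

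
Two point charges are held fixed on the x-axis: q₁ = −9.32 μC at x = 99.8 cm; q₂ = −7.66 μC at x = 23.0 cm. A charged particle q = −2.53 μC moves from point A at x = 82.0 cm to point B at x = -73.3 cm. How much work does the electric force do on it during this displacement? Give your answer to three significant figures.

The work done by the electric force is W_field = −ΔU = −q(V_B − V_A) = q(V_A − V_B).
At A: distances to the source charges are 0.178 m, 0.590 m; V_A = Σ kqᵢ/rᵢ = -5.87×10⁵ V.
At B: distances to the source charges are 1.73 m, 0.963 m; V_B = Σ kqᵢ/rᵢ = -1.20×10⁵ V.
ΔV = V_B − V_A = 4.68×10⁵ V.
W_field = −qΔV = −(-2.53×10⁻⁶ C)(4.68×10⁵ V) = 1.18 J.

1.18 J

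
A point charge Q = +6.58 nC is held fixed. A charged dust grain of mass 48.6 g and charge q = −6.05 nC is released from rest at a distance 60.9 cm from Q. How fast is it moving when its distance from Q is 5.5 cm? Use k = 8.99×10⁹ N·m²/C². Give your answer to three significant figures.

Only the electrostatic force acts, so mechanical energy is conserved: ½mv² = U₁ − U₂ = kQq(1/r₁ − 1/r₂).
U₁ − U₂ = (8.99×10⁹ N·m²/C²)(6.58×10⁻⁹ C)(-6.05×10⁻⁹ C)(1/0.609 − 1/0.0550) = 5.92×10⁻⁶ J.
v = √(2·5.92×10⁻⁶/0.0486) = 0.0156 m/s.

0.0156 m/s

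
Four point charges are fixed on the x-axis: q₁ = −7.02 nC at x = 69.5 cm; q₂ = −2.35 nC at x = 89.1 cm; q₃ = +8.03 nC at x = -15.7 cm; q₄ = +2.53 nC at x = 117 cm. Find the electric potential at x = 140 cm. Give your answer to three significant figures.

Electric potential is a scalar, so the contributions from each charge add algebraically: V = Σ kqᵢ/rᵢ.
Distances from the field point to each charge: r₁ = 0.705 m, r₂ = 0.509 m, r₃ = 1.56 m, r₄ = 0.230 m.
V = k[(-7.02×10⁻⁹)/(0.705) + (-2.35×10⁻⁹)/(0.509) + (8.03×10⁻⁹)/(1.56) + (2.53×10⁻⁹)/(0.230)] = 14.2 V.

14.2 V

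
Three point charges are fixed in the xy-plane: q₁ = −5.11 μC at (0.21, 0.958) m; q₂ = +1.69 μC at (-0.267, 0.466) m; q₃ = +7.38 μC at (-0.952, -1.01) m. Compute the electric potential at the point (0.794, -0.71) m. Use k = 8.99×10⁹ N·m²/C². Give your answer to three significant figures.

Electric potential is a scalar, so the contributions from each charge add algebraically: V = Σ kqᵢ/rᵢ.
Distances from the field point to each charge: r₁ = 1.77 m, r₂ = 1.58 m, r₃ = 1.77 m.
V = k[(-5.11×10⁻⁶)/(1.77) + (1.69×10⁻⁶)/(1.58) + (7.38×10⁻⁶)/(1.77)] = 2.10×10⁴ V.

2.10×10⁴ V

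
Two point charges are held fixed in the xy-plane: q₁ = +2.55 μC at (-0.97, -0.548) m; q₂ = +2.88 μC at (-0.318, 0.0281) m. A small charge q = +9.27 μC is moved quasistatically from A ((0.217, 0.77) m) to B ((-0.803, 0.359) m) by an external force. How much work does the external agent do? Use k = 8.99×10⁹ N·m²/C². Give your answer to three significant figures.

0.257 J

For quasistatic motion the external work equals the change in potential energy: W_ext = qΔV = q(V_B − V_A).
At A: distances to the source charges are 1.77 m, 0.915 m; V_A = Σ kqᵢ/rᵢ = 4.12×10⁴ V.
At B: distances to the source charges are 0.922 m, 0.587 m; V_B = Σ kqᵢ/rᵢ = 6.90×10⁴ V.
ΔV = V_B − V_A = 2.77×10⁴ V.
W_ext = qΔV = (9.27×10⁻⁶ C)(2.77×10⁴ V) = 0.257 J.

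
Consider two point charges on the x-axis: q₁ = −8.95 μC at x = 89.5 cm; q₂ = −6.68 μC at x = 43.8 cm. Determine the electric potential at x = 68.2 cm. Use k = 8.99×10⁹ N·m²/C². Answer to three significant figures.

-6.24×10⁵ V

The total potential is the scalar sum of each charge's contribution, V = Σ kqᵢ/rᵢ.
Distances from the field point to each charge: r₁ = 0.213 m, r₂ = 0.244 m.
V = k[(-8.95×10⁻⁶)/(0.213) + (-6.68×10⁻⁶)/(0.244)] = -6.24×10⁵ V.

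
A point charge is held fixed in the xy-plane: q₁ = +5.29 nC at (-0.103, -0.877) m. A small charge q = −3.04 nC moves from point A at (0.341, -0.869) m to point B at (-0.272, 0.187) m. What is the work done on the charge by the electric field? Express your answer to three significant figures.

-1.91×10⁻⁷ J

The work done by the electric force is W_field = −ΔU = −q(V_B − V_A) = q(V_A − V_B).
At A: distance to the source charge is 0.444 m; V_A = kq₁/r = 107 V.
At B: distance to the source charge is 1.08 m; V_B = kq₁/r = 44.1 V.
ΔV = V_B − V_A = -63.0 V.
W_field = −qΔV = −(-3.04×10⁻⁹ C)(-63.0 V) = -1.91×10⁻⁷ J.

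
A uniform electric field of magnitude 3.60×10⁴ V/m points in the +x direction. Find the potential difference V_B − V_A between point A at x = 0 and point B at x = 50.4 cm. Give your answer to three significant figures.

In a uniform field, potential decreases in the direction of E: V_B − V_A = −E·Δx.
V_B − V_A = −(3.60×10⁴ V/m)(0.504 m) = -1.81×10⁴ V.

-1.81×10⁴ V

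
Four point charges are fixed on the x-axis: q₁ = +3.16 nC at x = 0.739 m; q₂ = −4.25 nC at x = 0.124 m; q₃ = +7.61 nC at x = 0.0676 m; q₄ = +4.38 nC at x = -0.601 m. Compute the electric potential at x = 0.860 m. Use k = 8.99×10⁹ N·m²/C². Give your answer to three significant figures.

The total potential is the scalar sum of each charge's contribution, V = Σ kqᵢ/rᵢ.
Distances from the field point to each charge: r₁ = 0.121 m, r₂ = 0.736 m, r₃ = 0.792 m, r₄ = 1.46 m.
V = k[(3.16×10⁻⁹)/(0.121) + (-4.25×10⁻⁹)/(0.736) + (7.61×10⁻⁹)/(0.792) + (4.38×10⁻⁹)/(1.46)] = 296 V.

296 V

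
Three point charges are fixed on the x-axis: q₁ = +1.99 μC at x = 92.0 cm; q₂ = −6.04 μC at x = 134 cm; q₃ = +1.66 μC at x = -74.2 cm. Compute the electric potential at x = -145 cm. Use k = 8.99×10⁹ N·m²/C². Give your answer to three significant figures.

The total potential is the scalar sum of each charge's contribution, V = Σ kqᵢ/rᵢ.
Distances from the field point to each charge: r₁ = 2.37 m, r₂ = 2.79 m, r₃ = 0.708 m.
V = k[(1.99×10⁻⁶)/(2.37) + (-6.04×10⁻⁶)/(2.79) + (1.66×10⁻⁶)/(0.708)] = 9160 V.

9160 V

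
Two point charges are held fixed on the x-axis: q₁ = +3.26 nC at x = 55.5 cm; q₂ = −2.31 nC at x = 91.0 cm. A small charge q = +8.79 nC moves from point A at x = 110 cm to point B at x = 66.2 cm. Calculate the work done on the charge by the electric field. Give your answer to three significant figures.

-2.16×10⁻⁶ J

The work done by the electric force is W_field = −ΔU = −q(V_B − V_A) = q(V_A − V_B).
At A: distances to the source charges are 0.545 m, 0.190 m; V_A = Σ kqᵢ/rᵢ = -55.5 V.
At B: distances to the source charges are 0.107 m, 0.248 m; V_B = Σ kqᵢ/rᵢ = 190 V.
ΔV = V_B − V_A = 246 V.
W_field = −qΔV = −(8.79×10⁻⁹ C)(246 V) = -2.16×10⁻⁶ J.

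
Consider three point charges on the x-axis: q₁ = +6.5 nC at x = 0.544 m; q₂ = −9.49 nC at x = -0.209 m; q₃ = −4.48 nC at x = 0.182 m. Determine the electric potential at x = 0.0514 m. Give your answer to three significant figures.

-517 V

Electric potential is a scalar, so the contributions from each charge add algebraically: V = Σ kqᵢ/rᵢ.
Distances from the field point to each charge: r₁ = 0.493 m, r₂ = 0.260 m, r₃ = 0.131 m.
V = k[(6.50×10⁻⁹)/(0.493) + (-9.49×10⁻⁹)/(0.260) + (-4.48×10⁻⁹)/(0.131)] = -517 V.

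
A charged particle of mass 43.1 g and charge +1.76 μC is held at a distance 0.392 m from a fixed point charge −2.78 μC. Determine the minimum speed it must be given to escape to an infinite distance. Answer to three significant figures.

To just escape, total mechanical energy must reach zero at infinity: ½mv²_min + U = 0, so ½mv²_min = −U = |kQq|/r.
|U| = |kQq|/r = (8.99×10⁹ N·m²/C²)(2.78×10⁻⁶)(1.76×10⁻⁶)/(0.392) = 0.112 J.
v_min = √(2|U|/m) = √(2·0.112/0.0431) = 2.28 m/s.

2.28 m/s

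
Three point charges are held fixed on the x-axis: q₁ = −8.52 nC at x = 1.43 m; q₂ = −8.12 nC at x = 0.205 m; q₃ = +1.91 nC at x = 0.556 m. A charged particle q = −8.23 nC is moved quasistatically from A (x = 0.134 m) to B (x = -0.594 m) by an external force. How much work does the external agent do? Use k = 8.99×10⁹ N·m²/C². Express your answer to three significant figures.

-7.67×10⁻⁶ J

For quasistatic motion the external work equals the change in potential energy: W_ext = qΔV = q(V_B − V_A).
At A: distances to the source charges are 1.30 m, 0.0710 m, 0.422 m; V_A = Σ kqᵢ/rᵢ = -1050 V.
At B: distances to the source charges are 2.02 m, 0.799 m, 1.15 m; V_B = Σ kqᵢ/rᵢ = -114 V.
ΔV = V_B − V_A = 932 V.
W_ext = qΔV = (-8.23×10⁻⁹ C)(932 V) = -7.67×10⁻⁶ J.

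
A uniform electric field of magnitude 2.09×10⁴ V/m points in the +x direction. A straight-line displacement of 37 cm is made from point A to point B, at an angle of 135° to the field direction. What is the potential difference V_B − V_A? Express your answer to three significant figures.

Only the component of displacement along E changes the potential: ΔV = −E·d·cosθ.
ΔV = −(2.09×10⁴ V/m)(0.370 m)cos135° = 5470 V.

5470 V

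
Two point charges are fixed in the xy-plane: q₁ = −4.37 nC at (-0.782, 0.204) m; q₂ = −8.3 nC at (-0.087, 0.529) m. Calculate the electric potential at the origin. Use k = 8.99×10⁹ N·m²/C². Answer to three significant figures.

-188 V

The total potential is the scalar sum of each charge's contribution, V = Σ kqᵢ/rᵢ.
Distances from the field point to each charge: r₁ = 0.808 m, r₂ = 0.536 m.
V = k[(-4.37×10⁻⁹)/(0.808) + (-8.30×10⁻⁹)/(0.536)] = -188 V.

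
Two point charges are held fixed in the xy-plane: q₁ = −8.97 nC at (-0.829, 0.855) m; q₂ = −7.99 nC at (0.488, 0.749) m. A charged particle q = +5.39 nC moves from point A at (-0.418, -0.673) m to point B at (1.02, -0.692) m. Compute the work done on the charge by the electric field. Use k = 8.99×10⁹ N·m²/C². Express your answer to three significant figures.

The work done by the electric force is W_field = −ΔU = −q(V_B − V_A) = q(V_A − V_B).
At A: distances to the source charges are 1.58 m, 1.69 m; V_A = Σ kqᵢ/rᵢ = -93.6 V.
At B: distances to the source charges are 2.41 m, 1.54 m; V_B = Σ kqᵢ/rᵢ = -80.2 V.
ΔV = V_B − V_A = 13.4 V.
W_field = −qΔV = −(5.39×10⁻⁹ C)(13.4 V) = -7.20×10⁻⁸ J.

-7.20×10⁻⁸ J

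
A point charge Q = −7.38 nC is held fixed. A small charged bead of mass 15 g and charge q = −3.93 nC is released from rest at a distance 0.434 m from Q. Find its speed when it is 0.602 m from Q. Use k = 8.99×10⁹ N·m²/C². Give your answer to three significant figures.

4.73×10⁻³ m/s

Only the electrostatic force acts, so mechanical energy is conserved: ½mv² = U₁ − U₂ = kQq(1/r₁ − 1/r₂).
U₁ − U₂ = (8.99×10⁹ N·m²/C²)(-7.38×10⁻⁹ C)(-3.93×10⁻⁹ C)(1/0.434 − 1/0.602) = 1.68×10⁻⁷ J.
v = √(2·1.68×10⁻⁷/0.0150) = 4.73×10⁻³ m/s.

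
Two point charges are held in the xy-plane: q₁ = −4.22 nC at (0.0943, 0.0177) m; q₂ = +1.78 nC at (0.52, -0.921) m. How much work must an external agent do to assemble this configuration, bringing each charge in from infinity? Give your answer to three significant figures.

The work to assemble the configuration equals its total potential energy, U = Σ kqᵢqⱼ/rᵢⱼ over all pairs.
Pair separations: r₁₂ = 1.03 m.
U = (-6.55×10⁻⁸) = -6.55×10⁻⁸ J.

-6.55×10⁻⁸ J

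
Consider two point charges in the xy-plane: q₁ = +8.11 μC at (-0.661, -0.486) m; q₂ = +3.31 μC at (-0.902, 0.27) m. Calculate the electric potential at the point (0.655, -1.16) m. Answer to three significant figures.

6.34×10⁴ V

Electric potential is a scalar, so the contributions from each charge add algebraically: V = Σ kqᵢ/rᵢ.
Distances from the field point to each charge: r₁ = 1.48 m, r₂ = 2.11 m.
V = k[(8.11×10⁻⁶)/(1.48) + (3.31×10⁻⁶)/(2.11)] = 6.34×10⁴ V.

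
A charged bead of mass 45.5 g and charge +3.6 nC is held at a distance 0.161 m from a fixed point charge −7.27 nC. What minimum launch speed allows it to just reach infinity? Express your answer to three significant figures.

To just escape, total mechanical energy must reach zero at infinity: ½mv²_min + U = 0, so ½mv²_min = −U = |kQq|/r.
|U| = |kQq|/r = (8.99×10⁹ N·m²/C²)(7.27×10⁻⁹)(3.60×10⁻⁹)/(0.161) = 1.46×10⁻⁶ J.
v_min = √(2|U|/m) = √(2·1.46×10⁻⁶/0.0455) = 8.01×10⁻³ m/s.

8.01×10⁻³ m/s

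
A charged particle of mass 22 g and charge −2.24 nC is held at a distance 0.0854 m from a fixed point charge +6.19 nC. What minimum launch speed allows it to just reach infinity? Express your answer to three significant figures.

0.0115 m/s

To just escape, total mechanical energy must reach zero at infinity: ½mv²_min + U = 0, so ½mv²_min = −U = |kQq|/r.
|U| = |kQq|/r = (8.99×10⁹ N·m²/C²)(6.19×10⁻⁹)(2.24×10⁻⁹)/(0.0854) = 1.46×10⁻⁶ J.
v_min = √(2|U|/m) = √(2·1.46×10⁻⁶/0.0220) = 0.0115 m/s.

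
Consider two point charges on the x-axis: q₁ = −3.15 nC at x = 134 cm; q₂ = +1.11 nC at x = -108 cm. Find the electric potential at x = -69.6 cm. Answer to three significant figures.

The total potential is the scalar sum of each charge's contribution, V = Σ kqᵢ/rᵢ.
Distances from the field point to each charge: r₁ = 2.04 m, r₂ = 0.384 m.
V = k[(-3.15×10⁻⁹)/(2.04) + (1.11×10⁻⁹)/(0.384)] = 12.1 V.

12.1 V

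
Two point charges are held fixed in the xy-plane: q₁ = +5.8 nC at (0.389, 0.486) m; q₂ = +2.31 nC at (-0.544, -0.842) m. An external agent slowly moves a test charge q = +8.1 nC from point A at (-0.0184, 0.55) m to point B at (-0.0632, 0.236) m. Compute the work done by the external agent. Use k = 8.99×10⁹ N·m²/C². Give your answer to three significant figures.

For quasistatic motion the external work equals the change in potential energy: W_ext = qΔV = q(V_B − V_A).
At A: distances to the source charges are 0.412 m, 1.49 m; V_A = Σ kqᵢ/rᵢ = 140 V.
At B: distances to the source charges are 0.517 m, 1.18 m; V_B = Σ kqᵢ/rᵢ = 119 V.
ΔV = V_B − V_A = -21.9 V.
W_ext = qΔV = (8.10×10⁻⁹ C)(-21.9 V) = -1.77×10⁻⁷ J.

-1.77×10⁻⁷ J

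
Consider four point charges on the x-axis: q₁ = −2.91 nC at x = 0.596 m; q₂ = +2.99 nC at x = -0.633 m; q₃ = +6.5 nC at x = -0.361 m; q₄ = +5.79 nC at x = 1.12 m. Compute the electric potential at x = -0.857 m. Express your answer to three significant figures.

246 V

Electric potential is a scalar, so the contributions from each charge add algebraically: V = Σ kqᵢ/rᵢ.
Distances from the field point to each charge: r₁ = 1.45 m, r₂ = 0.224 m, r₃ = 0.496 m, r₄ = 1.98 m.
V = k[(-2.91×10⁻⁹)/(1.45) + (2.99×10⁻⁹)/(0.224) + (6.50×10⁻⁹)/(0.496) + (5.79×10⁻⁹)/(1.98)] = 246 V.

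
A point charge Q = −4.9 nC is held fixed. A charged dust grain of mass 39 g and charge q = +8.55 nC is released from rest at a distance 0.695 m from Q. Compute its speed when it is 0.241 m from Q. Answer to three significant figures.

7.24×10⁻³ m/s

Only the electrostatic force acts, so mechanical energy is conserved: ½mv² = U₁ − U₂ = kQq(1/r₁ − 1/r₂).
U₁ − U₂ = (8.99×10⁹ N·m²/C²)(-4.90×10⁻⁹ C)(8.55×10⁻⁹ C)(1/0.695 − 1/0.241) = 1.02×10⁻⁶ J.
v = √(2·1.02×10⁻⁶/0.0390) = 7.24×10⁻³ m/s.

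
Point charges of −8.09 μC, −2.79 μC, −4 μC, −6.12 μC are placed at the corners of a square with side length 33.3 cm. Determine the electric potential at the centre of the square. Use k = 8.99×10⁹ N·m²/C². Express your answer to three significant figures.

The total potential is the scalar sum of each charge's contribution, V = Σ kqᵢ/rᵢ.
The distance from each corner to the centre is a√2/2 = 0.235 m.
V = k[(-8.09×10⁻⁶)/(0.235) + (-2.79×10⁻⁶)/(0.235) + (-4.00×10⁻⁶)/(0.235) + (-6.12×10⁻⁶)/(0.235)] = -8.02×10⁵ V.

-8.02×10⁵ V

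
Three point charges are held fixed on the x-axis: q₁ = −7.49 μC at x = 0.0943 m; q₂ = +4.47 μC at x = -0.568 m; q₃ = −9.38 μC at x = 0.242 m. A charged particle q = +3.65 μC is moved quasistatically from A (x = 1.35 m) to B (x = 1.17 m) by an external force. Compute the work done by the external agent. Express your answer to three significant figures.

For quasistatic motion the external work equals the change in potential energy: W_ext = qΔV = q(V_B − V_A).
At A: distances to the source charges are 1.26 m, 1.92 m, 1.11 m; V_A = Σ kqᵢ/rᵢ = -1.09×10⁵ V.
At B: distances to the source charges are 1.08 m, 1.74 m, 0.928 m; V_B = Σ kqᵢ/rᵢ = -1.30×10⁵ V.
ΔV = V_B − V_A = -2.16×10⁴ V.
W_ext = qΔV = (3.65×10⁻⁶ C)(-2.16×10⁴ V) = -0.0787 J.

-0.0787 J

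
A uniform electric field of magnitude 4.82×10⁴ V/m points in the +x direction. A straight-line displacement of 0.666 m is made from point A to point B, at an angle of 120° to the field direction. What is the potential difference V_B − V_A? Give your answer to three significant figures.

1.61×10⁴ V

Only the component of displacement along E changes the potential: ΔV = −E·d·cosθ.
ΔV = −(4.82×10⁴ V/m)(0.666 m)cos120° = 1.61×10⁴ V.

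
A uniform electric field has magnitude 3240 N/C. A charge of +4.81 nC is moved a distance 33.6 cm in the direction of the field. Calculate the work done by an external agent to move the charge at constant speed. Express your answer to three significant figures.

-5.24×10⁻⁶ J

The potential change for a displacement 33.6 cm in the direction of the field is ΔV = −Ed = -1090 V.
W_ext = qΔV = -5.24×10⁻⁶ J.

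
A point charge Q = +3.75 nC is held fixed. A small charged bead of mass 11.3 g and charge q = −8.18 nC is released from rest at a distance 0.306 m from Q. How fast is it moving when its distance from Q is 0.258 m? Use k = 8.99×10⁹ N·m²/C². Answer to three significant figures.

Only the electrostatic force acts, so mechanical energy is conserved: ½mv² = U₁ − U₂ = kQq(1/r₁ − 1/r₂).
U₁ − U₂ = (8.99×10⁹ N·m²/C²)(3.75×10⁻⁹ C)(-8.18×10⁻⁹ C)(1/0.306 − 1/0.258) = 1.68×10⁻⁷ J.
v = √(2·1.68×10⁻⁷/0.0113) = 5.45×10⁻³ m/s.

5.45×10⁻³ m/s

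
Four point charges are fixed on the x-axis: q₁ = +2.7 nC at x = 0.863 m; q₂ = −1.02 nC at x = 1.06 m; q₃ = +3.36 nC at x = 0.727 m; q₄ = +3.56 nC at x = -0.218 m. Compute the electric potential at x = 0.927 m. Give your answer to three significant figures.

The total potential is the scalar sum of each charge's contribution, V = Σ kqᵢ/rᵢ.
Distances from the field point to each charge: r₁ = 0.0640 m, r₂ = 0.133 m, r₃ = 0.200 m, r₄ = 1.15 m.
V = k[(2.70×10⁻⁹)/(0.0640) + (-1.02×10⁻⁹)/(0.133) + (3.36×10⁻⁹)/(0.200) + (3.56×10⁻⁹)/(1.15)] = 489 V.

489 V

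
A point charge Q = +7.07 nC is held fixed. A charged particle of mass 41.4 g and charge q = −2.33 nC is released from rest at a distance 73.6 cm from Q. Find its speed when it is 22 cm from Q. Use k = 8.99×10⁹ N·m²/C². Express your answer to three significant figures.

Only the electrostatic force acts, so mechanical energy is conserved: ½mv² = U₁ − U₂ = kQq(1/r₁ − 1/r₂).
U₁ − U₂ = (8.99×10⁹ N·m²/C²)(7.07×10⁻⁹ C)(-2.33×10⁻⁹ C)(1/0.736 − 1/0.220) = 4.72×10⁻⁷ J.
v = √(2·4.72×10⁻⁷/0.0414) = 4.77×10⁻³ m/s.

4.77×10⁻³ m/s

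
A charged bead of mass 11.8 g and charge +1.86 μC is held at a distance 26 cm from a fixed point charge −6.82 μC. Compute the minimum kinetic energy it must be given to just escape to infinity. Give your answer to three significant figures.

To just escape, total mechanical energy must reach zero at infinity: ½mv²_min + U = 0, so ½mv²_min = −U = |kQq|/r.
|U| = |kQq|/r = (8.99×10⁹ N·m²/C²)(6.82×10⁻⁶)(1.86×10⁻⁶)/(0.260) = 0.439 J.

0.439 J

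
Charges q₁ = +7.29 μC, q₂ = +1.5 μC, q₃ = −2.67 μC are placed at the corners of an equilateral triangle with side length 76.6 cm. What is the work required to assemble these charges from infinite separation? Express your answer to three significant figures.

-0.147 J

The assembly work is the sum of pairwise potential energies, U = Σ_{i<j} kqᵢqⱼ/rᵢⱼ.
All three pair separations equal the side length, 0.766 m.
U = (0.128) + (-0.228) + (-0.0470) = -0.147 J.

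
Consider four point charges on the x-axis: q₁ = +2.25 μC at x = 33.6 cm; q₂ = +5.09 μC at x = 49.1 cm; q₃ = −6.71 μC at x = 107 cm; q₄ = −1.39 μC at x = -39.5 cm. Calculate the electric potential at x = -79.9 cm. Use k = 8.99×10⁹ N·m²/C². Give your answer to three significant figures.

The total potential is the scalar sum of each charge's contribution, V = Σ kqᵢ/rᵢ.
Distances from the field point to each charge: r₁ = 1.14 m, r₂ = 1.29 m, r₃ = 1.87 m, r₄ = 0.404 m.
V = k[(2.25×10⁻⁶)/(1.14) + (5.09×10⁻⁶)/(1.29) + (-6.71×10⁻⁶)/(1.87) + (-1.39×10⁻⁶)/(0.404)] = -9910 V.

-9910 V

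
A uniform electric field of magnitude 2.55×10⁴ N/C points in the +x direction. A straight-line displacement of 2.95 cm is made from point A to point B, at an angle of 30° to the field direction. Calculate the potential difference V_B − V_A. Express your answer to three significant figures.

Only the component of displacement along E changes the potential: ΔV = −E·d·cosθ.
ΔV = −(2.55×10⁴ V/m)(0.0295 m)cos30° = -651 V.

-651 V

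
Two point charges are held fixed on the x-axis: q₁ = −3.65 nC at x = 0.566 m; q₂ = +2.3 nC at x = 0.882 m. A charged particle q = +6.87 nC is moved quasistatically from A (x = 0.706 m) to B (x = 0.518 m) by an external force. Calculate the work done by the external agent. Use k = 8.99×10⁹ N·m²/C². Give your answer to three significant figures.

-3.50×10⁻⁶ J

For quasistatic motion the external work equals the change in potential energy: W_ext = qΔV = q(V_B − V_A).
At A: distances to the source charges are 0.140 m, 0.176 m; V_A = Σ kqᵢ/rᵢ = -117 V.
At B: distances to the source charges are 0.0480 m, 0.364 m; V_B = Σ kqᵢ/rᵢ = -627 V.
ΔV = V_B − V_A = -510 V.
W_ext = qΔV = (6.87×10⁻⁹ C)(-510 V) = -3.50×10⁻⁶ J.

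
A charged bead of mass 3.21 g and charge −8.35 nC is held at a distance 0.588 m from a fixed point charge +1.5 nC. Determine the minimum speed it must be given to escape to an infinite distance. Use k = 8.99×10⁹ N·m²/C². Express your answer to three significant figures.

To just escape, total mechanical energy must reach zero at infinity: ½mv²_min + U = 0, so ½mv²_min = −U = |kQq|/r.
|U| = |kQq|/r = (8.99×10⁹ N·m²/C²)(1.50×10⁻⁹)(8.35×10⁻⁹)/(0.588) = 1.91×10⁻⁷ J.
v_min = √(2|U|/m) = √(2·1.91×10⁻⁷/3.21×10⁻³) = 0.0109 m/s.

0.0109 m/s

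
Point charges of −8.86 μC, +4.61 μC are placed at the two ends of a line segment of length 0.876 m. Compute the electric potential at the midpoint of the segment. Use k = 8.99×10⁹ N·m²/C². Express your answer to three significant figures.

The total potential is the scalar sum of each charge's contribution, V = Σ kqᵢ/rᵢ.
Each charge is 0.438 m from the midpoint.
V = k[(-8.86×10⁻⁶)/(0.438) + (4.61×10⁻⁶)/(0.438)] = -8.72×10⁴ V.

-8.72×10⁴ V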